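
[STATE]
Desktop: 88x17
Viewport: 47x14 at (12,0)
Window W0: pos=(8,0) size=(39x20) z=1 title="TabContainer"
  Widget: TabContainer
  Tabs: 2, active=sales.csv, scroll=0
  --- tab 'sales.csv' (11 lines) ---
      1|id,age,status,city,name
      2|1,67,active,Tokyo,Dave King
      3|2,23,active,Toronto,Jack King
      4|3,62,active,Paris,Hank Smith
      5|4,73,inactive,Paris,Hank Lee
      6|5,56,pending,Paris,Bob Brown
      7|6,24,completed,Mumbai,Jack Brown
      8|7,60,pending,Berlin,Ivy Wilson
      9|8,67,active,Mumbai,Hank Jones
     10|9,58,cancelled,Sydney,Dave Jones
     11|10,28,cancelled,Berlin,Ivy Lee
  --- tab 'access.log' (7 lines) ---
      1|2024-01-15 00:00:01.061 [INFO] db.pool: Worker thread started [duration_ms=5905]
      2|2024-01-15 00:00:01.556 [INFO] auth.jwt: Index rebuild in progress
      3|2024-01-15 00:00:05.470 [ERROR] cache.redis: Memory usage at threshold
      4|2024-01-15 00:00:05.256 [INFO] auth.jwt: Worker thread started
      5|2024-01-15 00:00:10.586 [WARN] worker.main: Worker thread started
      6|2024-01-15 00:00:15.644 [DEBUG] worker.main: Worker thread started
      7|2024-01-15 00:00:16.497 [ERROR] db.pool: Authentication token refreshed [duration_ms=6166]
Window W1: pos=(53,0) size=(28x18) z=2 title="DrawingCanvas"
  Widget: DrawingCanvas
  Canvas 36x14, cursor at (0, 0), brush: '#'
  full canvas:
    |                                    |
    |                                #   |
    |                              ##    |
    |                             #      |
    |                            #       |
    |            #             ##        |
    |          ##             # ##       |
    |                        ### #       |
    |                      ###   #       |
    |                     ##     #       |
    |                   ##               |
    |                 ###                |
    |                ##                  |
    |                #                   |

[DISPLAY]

━━━━━━━━━━━━━━━━━━━━━━━━━━━━━━━━━━┓      ┏━━━━━
bContainer                        ┃      ┃ Draw
──────────────────────────────────┨      ┠─────
les.csv]│ access.log              ┃      ┃+    
──────────────────────────────────┃      ┃     
age,status,city,name              ┃      ┃     
7,active,Tokyo,Dave King          ┃      ┃     
3,active,Toronto,Jack King        ┃      ┃     
2,active,Paris,Hank Smith         ┃      ┃     
3,inactive,Paris,Hank Lee         ┃      ┃     
6,pending,Paris,Bob Brown         ┃      ┃     
4,completed,Mumbai,Jack Brown     ┃      ┃     
0,pending,Berlin,Ivy Wilson       ┃      ┃     
7,active,Mumbai,Hank Jones        ┃      ┃     


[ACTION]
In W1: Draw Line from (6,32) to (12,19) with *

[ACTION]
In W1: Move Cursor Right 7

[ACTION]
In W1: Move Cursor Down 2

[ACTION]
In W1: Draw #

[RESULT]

━━━━━━━━━━━━━━━━━━━━━━━━━━━━━━━━━━┓      ┏━━━━━
bContainer                        ┃      ┃ Draw
──────────────────────────────────┨      ┠─────
les.csv]│ access.log              ┃      ┃     
──────────────────────────────────┃      ┃     
age,status,city,name              ┃      ┃     
7,active,Tokyo,Dave King          ┃      ┃     
3,active,Toronto,Jack King        ┃      ┃     
2,active,Paris,Hank Smith         ┃      ┃     
3,inactive,Paris,Hank Lee         ┃      ┃     
6,pending,Paris,Bob Brown         ┃      ┃     
4,completed,Mumbai,Jack Brown     ┃      ┃     
0,pending,Berlin,Ivy Wilson       ┃      ┃     
7,active,Mumbai,Hank Jones        ┃      ┃     


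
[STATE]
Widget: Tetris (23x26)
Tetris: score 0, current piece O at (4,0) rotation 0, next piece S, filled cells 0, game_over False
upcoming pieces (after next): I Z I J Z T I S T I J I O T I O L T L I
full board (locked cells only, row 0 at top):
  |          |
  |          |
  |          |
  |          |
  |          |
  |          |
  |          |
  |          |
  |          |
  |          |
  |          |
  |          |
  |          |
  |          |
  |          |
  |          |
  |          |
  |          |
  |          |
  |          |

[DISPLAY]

    ▓▓    │Next:       
    ▓▓    │ ░░         
          │░░          
          │            
          │            
          │            
          │Score:      
          │0           
          │            
          │            
          │            
          │            
          │            
          │            
          │            
          │            
          │            
          │            
          │            
          │            
          │            
          │            
          │            
          │            
          │            
          │            


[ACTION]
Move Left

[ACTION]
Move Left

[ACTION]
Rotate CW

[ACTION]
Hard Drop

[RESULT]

    ░░    │Next:       
   ░░     │████        
          │            
          │            
          │            
          │            
          │Score:      
          │0           
          │            
          │            
          │            
          │            
          │            
          │            
          │            
          │            
          │            
          │            
  ▓▓      │            
  ▓▓      │            
          │            
          │            
          │            
          │            
          │            
          │            


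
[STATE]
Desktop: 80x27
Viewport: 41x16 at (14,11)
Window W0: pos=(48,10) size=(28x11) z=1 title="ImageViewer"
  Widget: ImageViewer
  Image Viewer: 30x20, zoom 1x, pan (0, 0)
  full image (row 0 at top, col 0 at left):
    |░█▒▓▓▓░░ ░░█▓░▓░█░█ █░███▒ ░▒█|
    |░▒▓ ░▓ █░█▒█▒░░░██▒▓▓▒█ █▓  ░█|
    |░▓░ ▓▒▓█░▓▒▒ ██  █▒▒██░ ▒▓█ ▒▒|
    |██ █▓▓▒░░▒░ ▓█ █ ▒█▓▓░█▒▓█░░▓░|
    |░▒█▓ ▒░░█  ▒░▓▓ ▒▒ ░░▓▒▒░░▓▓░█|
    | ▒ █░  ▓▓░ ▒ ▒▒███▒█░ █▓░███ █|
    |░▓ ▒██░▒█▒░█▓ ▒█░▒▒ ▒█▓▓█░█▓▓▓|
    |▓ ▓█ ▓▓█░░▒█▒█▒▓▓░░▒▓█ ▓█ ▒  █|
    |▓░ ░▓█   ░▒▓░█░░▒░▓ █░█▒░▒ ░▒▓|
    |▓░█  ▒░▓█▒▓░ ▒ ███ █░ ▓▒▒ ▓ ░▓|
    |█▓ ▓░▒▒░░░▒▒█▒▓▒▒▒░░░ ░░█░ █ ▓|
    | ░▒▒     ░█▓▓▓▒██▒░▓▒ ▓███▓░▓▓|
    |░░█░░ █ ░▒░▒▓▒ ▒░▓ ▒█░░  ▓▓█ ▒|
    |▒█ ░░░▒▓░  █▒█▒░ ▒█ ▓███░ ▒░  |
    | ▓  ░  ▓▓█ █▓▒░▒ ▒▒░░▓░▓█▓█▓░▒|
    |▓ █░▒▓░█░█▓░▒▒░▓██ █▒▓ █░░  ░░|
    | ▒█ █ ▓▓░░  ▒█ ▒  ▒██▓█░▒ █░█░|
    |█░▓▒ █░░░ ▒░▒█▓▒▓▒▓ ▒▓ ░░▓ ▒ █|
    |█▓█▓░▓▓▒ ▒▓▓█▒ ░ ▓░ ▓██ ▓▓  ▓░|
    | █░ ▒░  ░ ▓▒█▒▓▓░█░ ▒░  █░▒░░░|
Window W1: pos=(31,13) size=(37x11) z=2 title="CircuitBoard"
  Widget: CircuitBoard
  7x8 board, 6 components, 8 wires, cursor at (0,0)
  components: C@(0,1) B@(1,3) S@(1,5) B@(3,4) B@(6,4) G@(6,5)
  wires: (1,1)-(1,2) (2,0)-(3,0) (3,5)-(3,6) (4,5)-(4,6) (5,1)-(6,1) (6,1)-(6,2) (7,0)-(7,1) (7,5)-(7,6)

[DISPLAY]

                                  ┃ Image
                                  ┠──────
                 ┏━━━━━━━━━━━━━━━━━━━━━━━
                 ┃ CircuitBoard          
                 ┠───────────────────────
                 ┃   0 1 2 3 4 5 6       
                 ┃0  [.]  C              
                 ┃                       
                 ┃1       · ─ ·   B      
                 ┃                       
                 ┃2   ·                  
                 ┃    │                  
                 ┗━━━━━━━━━━━━━━━━━━━━━━━
                                         
                                         
                                         


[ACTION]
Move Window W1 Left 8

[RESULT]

                                  ┃ Image
                                  ┠──────
         ┏━━━━━━━━━━━━━━━━━━━━━━━━━━━━━━━
         ┃ CircuitBoard                  
         ┠───────────────────────────────
         ┃   0 1 2 3 4 5 6               
         ┃0  [.]  C                      
         ┃                               
         ┃1       · ─ ·   B       S      
         ┃                               
         ┃2   ·                          
         ┃    │                          
         ┗━━━━━━━━━━━━━━━━━━━━━━━━━━━━━━━
                                         
                                         
                                         


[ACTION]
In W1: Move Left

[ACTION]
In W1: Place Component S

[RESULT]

                                  ┃ Image
                                  ┠──────
         ┏━━━━━━━━━━━━━━━━━━━━━━━━━━━━━━━
         ┃ CircuitBoard                  
         ┠───────────────────────────────
         ┃   0 1 2 3 4 5 6               
         ┃0  [S]  C                      
         ┃                               
         ┃1       · ─ ·   B       S      
         ┃                               
         ┃2   ·                          
         ┃    │                          
         ┗━━━━━━━━━━━━━━━━━━━━━━━━━━━━━━━
                                         
                                         
                                         


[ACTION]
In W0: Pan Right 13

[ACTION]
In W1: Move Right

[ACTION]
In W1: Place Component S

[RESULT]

                                  ┃ Image
                                  ┠──────
         ┏━━━━━━━━━━━━━━━━━━━━━━━━━━━━━━━
         ┃ CircuitBoard                  
         ┠───────────────────────────────
         ┃   0 1 2 3 4 5 6               
         ┃0   S  [S]                     
         ┃                               
         ┃1       · ─ ·   B       S      
         ┃                               
         ┃2   ·                          
         ┃    │                          
         ┗━━━━━━━━━━━━━━━━━━━━━━━━━━━━━━━
                                         
                                         
                                         


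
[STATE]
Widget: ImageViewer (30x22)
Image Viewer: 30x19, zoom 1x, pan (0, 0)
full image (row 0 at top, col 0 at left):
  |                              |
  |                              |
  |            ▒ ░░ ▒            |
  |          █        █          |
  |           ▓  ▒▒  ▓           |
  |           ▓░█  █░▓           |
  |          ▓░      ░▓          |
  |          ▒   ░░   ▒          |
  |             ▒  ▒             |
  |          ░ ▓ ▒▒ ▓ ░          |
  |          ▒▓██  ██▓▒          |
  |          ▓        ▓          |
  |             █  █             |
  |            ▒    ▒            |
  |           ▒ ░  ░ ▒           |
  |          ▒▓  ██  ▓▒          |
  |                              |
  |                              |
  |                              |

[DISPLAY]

                              
                              
            ▒ ░░ ▒            
          █        █          
           ▓  ▒▒  ▓           
           ▓░█  █░▓           
          ▓░      ░▓          
          ▒   ░░   ▒          
             ▒  ▒             
          ░ ▓ ▒▒ ▓ ░          
          ▒▓██  ██▓▒          
          ▓        ▓          
             █  █             
            ▒    ▒            
           ▒ ░  ░ ▒           
          ▒▓  ██  ▓▒          
                              
                              
                              
                              
                              
                              


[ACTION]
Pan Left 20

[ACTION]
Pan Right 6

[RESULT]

                              
                              
      ▒ ░░ ▒                  
    █        █                
     ▓  ▒▒  ▓                 
     ▓░█  █░▓                 
    ▓░      ░▓                
    ▒   ░░   ▒                
       ▒  ▒                   
    ░ ▓ ▒▒ ▓ ░                
    ▒▓██  ██▓▒                
    ▓        ▓                
       █  █                   
      ▒    ▒                  
     ▒ ░  ░ ▒                 
    ▒▓  ██  ▓▒                
                              
                              
                              
                              
                              
                              


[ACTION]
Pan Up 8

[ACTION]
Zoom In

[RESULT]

                              
                              
                              
                              
                  ▒▒  ░░░░  ▒▒
                  ▒▒  ░░░░  ▒▒
              ██              
              ██              
                ▓▓    ▒▒▒▒    
                ▓▓    ▒▒▒▒    
                ▓▓░░██    ██░░
                ▓▓░░██    ██░░
              ▓▓░░            
              ▓▓░░            
              ▒▒      ░░░░    
              ▒▒      ░░░░    
                    ▒▒    ▒▒  
                    ▒▒    ▒▒  
              ░░  ▓▓  ▒▒▒▒  ▓▓
              ░░  ▓▓  ▒▒▒▒  ▓▓
              ▒▒▓▓████    ████
              ▒▒▓▓████    ████


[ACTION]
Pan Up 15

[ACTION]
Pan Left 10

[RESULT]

                              
                              
                              
                              
                        ▒▒  ░░
                        ▒▒  ░░
                    ██        
                    ██        
                      ▓▓    ▒▒
                      ▓▓    ▒▒
                      ▓▓░░██  
                      ▓▓░░██  
                    ▓▓░░      
                    ▓▓░░      
                    ▒▒      ░░
                    ▒▒      ░░
                          ▒▒  
                          ▒▒  
                    ░░  ▓▓  ▒▒
                    ░░  ▓▓  ▒▒
                    ▒▒▓▓████  
                    ▒▒▓▓████  


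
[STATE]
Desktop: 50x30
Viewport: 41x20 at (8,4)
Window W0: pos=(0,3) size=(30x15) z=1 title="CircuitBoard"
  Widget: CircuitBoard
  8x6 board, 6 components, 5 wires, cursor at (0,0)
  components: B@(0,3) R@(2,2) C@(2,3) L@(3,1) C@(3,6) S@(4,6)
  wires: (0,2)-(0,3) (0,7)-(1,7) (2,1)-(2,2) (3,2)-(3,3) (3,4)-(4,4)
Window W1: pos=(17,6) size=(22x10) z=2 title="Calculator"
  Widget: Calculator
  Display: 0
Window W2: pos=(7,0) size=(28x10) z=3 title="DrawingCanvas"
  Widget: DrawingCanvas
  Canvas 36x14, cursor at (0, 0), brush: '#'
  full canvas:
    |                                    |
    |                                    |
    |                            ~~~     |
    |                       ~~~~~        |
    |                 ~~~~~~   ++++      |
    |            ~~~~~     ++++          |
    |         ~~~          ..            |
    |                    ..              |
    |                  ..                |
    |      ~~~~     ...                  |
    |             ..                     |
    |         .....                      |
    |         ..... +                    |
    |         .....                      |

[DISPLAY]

                          ┃              
                          ┃              
                       ~~~┃━━━┓          
                 ~~~~~~   ┃   ┃          
            ~~~~~     ++++┃───┨          
━━━━━━━━━━━━━━━━━━━━━━━━━━┛  0┃          
         ┃┌───┬───┬───┬───┐   ┃          
 · ─ R   ┃│ 7 │ 8 │ 9 │ ÷ │   ┃          
         ┃├───┼───┼───┼───┤   ┃          
 L   · ─ ┃│ 4 │ 5 │ 6 │ × │   ┃          
         ┃└───┴───┴───┴───┘   ┃          
         ┗━━━━━━━━━━━━━━━━━━━━┛          
                     ┃                   
━━━━━━━━━━━━━━━━━━━━━┛                   
                                         
                                         
                                         
                                         
                                         
                                         


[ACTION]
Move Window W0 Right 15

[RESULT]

                          ┃         ┃    
                          ┃─────────┨    
                       ~~~┃━━━┓     ┃    
                 ~~~~~~   ┃   ┃     ┃    
            ~~~~~     ++++┃───┨     ┃    
━━━━━━━━━━━━━━━━━━━━━━━━━━┛  0┃     ┃    
       ┃ ┃┌───┬───┬───┬───┐   ┃     ┃    
       ┃2┃│ 7 │ 8 │ 9 │ ÷ │   ┃     ┃    
       ┃ ┃├───┼───┼───┼───┤   ┃     ┃    
       ┃3┃│ 4 │ 5 │ 6 │ × │   ┃     ┃    
       ┃ ┃└───┴───┴───┴───┘   ┃     ┃    
       ┃4┗━━━━━━━━━━━━━━━━━━━━┛     ┃    
       ┃                            ┃    
       ┗━━━━━━━━━━━━━━━━━━━━━━━━━━━━┛    
                                         
                                         
                                         
                                         
                                         
                                         


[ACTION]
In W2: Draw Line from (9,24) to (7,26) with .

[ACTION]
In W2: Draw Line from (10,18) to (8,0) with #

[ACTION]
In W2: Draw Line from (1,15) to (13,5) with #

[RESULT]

               #          ┃         ┃    
              #           ┃─────────┨    
             #         ~~~┃━━━┓     ┃    
             #   ~~~~~~   ┃   ┃     ┃    
            #~~~~     ++++┃───┨     ┃    
━━━━━━━━━━━━━━━━━━━━━━━━━━┛  0┃     ┃    
       ┃ ┃┌───┬───┬───┬───┐   ┃     ┃    
       ┃2┃│ 7 │ 8 │ 9 │ ÷ │   ┃     ┃    
       ┃ ┃├───┼───┼───┼───┤   ┃     ┃    
       ┃3┃│ 4 │ 5 │ 6 │ × │   ┃     ┃    
       ┃ ┃└───┴───┴───┴───┘   ┃     ┃    
       ┃4┗━━━━━━━━━━━━━━━━━━━━┛     ┃    
       ┃                            ┃    
       ┗━━━━━━━━━━━━━━━━━━━━━━━━━━━━┛    
                                         
                                         
                                         
                                         
                                         
                                         


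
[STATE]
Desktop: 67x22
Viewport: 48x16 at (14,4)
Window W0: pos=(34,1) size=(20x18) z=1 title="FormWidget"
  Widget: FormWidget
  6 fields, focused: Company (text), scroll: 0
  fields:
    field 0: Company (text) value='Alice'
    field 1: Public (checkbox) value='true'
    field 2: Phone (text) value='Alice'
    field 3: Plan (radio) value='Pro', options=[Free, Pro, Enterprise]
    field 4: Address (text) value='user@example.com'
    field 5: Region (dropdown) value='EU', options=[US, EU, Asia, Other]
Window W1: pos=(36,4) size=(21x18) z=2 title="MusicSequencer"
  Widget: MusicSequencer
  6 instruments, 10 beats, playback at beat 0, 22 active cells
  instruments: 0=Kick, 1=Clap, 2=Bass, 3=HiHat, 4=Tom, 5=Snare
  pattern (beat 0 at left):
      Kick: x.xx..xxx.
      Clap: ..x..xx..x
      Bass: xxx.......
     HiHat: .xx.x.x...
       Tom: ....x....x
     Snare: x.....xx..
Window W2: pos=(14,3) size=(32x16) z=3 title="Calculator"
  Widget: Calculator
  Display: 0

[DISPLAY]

┃ Calculator                   ┃━━━━━━━━━━┓     
┠──────────────────────────────┨uencer    ┃     
┃                             0┃──────────┨     
┃┌───┬───┬───┬───┐             ┃3456789   ┃     
┃│ 7 │ 8 │ 9 │ ÷ │             ┃█··███·   ┃     
┃├───┼───┼───┼───┤             ┃··██··█   ┃     
┃│ 4 │ 5 │ 6 │ × │             ┃·······   ┃     
┃├───┼───┼───┼───┤             ┃·█·█···   ┃     
┃│ 1 │ 2 │ 3 │ - │             ┃·█····█   ┃     
┃├───┼───┼───┼───┤             ┃···██··   ┃     
┃│ 0 │ . │ = │ + │             ┃          ┃     
┃├───┼───┼───┼───┤             ┃          ┃     
┃│ C │ MC│ MR│ M+│             ┃          ┃     
┃└───┴───┴───┴───┘             ┃          ┃     
┗━━━━━━━━━━━━━━━━━━━━━━━━━━━━━━┛          ┃     
                      ┃                   ┃     


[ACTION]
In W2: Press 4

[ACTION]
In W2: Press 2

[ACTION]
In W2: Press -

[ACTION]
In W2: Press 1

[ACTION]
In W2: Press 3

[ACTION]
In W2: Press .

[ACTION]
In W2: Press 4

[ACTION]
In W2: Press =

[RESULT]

┃ Calculator                   ┃━━━━━━━━━━┓     
┠──────────────────────────────┨uencer    ┃     
┃                          28.6┃──────────┨     
┃┌───┬───┬───┬───┐             ┃3456789   ┃     
┃│ 7 │ 8 │ 9 │ ÷ │             ┃█··███·   ┃     
┃├───┼───┼───┼───┤             ┃··██··█   ┃     
┃│ 4 │ 5 │ 6 │ × │             ┃·······   ┃     
┃├───┼───┼───┼───┤             ┃·█·█···   ┃     
┃│ 1 │ 2 │ 3 │ - │             ┃·█····█   ┃     
┃├───┼───┼───┼───┤             ┃···██··   ┃     
┃│ 0 │ . │ = │ + │             ┃          ┃     
┃├───┼───┼───┼───┤             ┃          ┃     
┃│ C │ MC│ MR│ M+│             ┃          ┃     
┃└───┴───┴───┴───┘             ┃          ┃     
┗━━━━━━━━━━━━━━━━━━━━━━━━━━━━━━┛          ┃     
                      ┃                   ┃     


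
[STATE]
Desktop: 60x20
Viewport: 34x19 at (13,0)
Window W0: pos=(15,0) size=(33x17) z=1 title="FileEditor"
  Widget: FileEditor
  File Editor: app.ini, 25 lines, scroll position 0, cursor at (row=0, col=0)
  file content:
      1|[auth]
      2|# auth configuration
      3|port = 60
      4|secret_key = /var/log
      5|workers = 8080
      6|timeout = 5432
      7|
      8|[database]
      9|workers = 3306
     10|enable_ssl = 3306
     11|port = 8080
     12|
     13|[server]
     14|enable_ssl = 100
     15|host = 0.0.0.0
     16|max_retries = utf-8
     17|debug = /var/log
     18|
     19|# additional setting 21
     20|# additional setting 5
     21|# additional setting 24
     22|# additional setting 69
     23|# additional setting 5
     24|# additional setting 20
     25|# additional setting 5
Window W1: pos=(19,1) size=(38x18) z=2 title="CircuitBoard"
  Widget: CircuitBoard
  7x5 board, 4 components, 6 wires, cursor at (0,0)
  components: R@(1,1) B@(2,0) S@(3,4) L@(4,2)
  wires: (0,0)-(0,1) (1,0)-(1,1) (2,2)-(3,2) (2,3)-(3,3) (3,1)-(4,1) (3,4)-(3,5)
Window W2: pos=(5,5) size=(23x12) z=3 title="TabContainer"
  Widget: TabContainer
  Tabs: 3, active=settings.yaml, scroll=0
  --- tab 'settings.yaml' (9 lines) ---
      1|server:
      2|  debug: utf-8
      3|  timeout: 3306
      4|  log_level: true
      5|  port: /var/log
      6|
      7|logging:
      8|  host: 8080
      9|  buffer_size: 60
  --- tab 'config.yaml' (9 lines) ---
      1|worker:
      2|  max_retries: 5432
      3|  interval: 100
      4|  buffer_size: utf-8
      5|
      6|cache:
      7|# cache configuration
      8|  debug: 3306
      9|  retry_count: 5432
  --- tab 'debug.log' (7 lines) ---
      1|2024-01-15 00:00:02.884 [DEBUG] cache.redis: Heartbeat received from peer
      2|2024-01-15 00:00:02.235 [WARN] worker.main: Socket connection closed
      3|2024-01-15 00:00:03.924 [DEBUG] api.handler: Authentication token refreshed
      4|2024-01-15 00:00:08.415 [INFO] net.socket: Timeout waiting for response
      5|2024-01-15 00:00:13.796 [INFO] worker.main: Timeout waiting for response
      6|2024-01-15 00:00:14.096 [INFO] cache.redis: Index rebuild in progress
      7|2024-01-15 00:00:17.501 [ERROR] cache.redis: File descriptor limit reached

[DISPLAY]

  ┏━━━━━━━━━━━━━━━━━━━━━━━━━━━━━━━
  ┃ Fi┏━━━━━━━━━━━━━━━━━━━━━━━━━━━
  ┠───┃ CircuitBoard              
  ┃█au┠───────────────────────────
  ┃# a┃   0 1 2 3 4 5 6           
━━━━━━━━━━━━━━┓·                  
tainer        ┃                   
──────────────┨R                  
gs.yaml]│ conf┃                   
──────────────┃    ·   ·          
              ┃    │   │          
: utf-8       ┃·   ·   ·   S ─ ·  
ut: 3306      ┃│                  
evel: true    ┃·   L              
 /var/log     ┃(0,0)              
              ┃                   
━━━━━━━━━━━━━━┛                   
      ┃                           
      ┗━━━━━━━━━━━━━━━━━━━━━━━━━━━


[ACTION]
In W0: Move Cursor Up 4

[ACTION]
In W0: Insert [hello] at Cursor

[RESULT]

  ┏━━━━━━━━━━━━━━━━━━━━━━━━━━━━━━━
  ┃ Fi┏━━━━━━━━━━━━━━━━━━━━━━━━━━━
  ┠───┃ CircuitBoard              
  ┃hel┠───────────────────────────
  ┃# a┃   0 1 2 3 4 5 6           
━━━━━━━━━━━━━━┓·                  
tainer        ┃                   
──────────────┨R                  
gs.yaml]│ conf┃                   
──────────────┃    ·   ·          
              ┃    │   │          
: utf-8       ┃·   ·   ·   S ─ ·  
ut: 3306      ┃│                  
evel: true    ┃·   L              
 /var/log     ┃(0,0)              
              ┃                   
━━━━━━━━━━━━━━┛                   
      ┃                           
      ┗━━━━━━━━━━━━━━━━━━━━━━━━━━━


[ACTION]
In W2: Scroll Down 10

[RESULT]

  ┏━━━━━━━━━━━━━━━━━━━━━━━━━━━━━━━
  ┃ Fi┏━━━━━━━━━━━━━━━━━━━━━━━━━━━
  ┠───┃ CircuitBoard              
  ┃hel┠───────────────────────────
  ┃# a┃   0 1 2 3 4 5 6           
━━━━━━━━━━━━━━┓·                  
tainer        ┃                   
──────────────┨R                  
gs.yaml]│ conf┃                   
──────────────┃    ·   ·          
r_size: 60    ┃    │   │          
              ┃·   ·   ·   S ─ ·  
              ┃│                  
              ┃·   L              
              ┃(0,0)              
              ┃                   
━━━━━━━━━━━━━━┛                   
      ┃                           
      ┗━━━━━━━━━━━━━━━━━━━━━━━━━━━


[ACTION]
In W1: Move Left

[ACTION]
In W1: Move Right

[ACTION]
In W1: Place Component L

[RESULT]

  ┏━━━━━━━━━━━━━━━━━━━━━━━━━━━━━━━
  ┃ Fi┏━━━━━━━━━━━━━━━━━━━━━━━━━━━
  ┠───┃ CircuitBoard              
  ┃hel┠───────────────────────────
  ┃# a┃   0 1 2 3 4 5 6           
━━━━━━━━━━━━━━┓L]                 
tainer        ┃                   
──────────────┨R                  
gs.yaml]│ conf┃                   
──────────────┃    ·   ·          
r_size: 60    ┃    │   │          
              ┃·   ·   ·   S ─ ·  
              ┃│                  
              ┃·   L              
              ┃(0,1)              
              ┃                   
━━━━━━━━━━━━━━┛                   
      ┃                           
      ┗━━━━━━━━━━━━━━━━━━━━━━━━━━━


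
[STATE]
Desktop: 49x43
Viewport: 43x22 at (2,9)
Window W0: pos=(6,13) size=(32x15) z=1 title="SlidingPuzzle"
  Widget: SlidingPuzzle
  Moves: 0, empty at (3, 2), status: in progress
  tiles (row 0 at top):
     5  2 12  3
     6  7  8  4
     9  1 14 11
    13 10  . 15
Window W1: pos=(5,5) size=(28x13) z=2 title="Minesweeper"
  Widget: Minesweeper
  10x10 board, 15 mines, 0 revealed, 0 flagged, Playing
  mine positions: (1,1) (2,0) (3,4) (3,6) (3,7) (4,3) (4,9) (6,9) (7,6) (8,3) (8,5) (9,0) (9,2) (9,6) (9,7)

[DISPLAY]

   ┃■■■■■■■■■■                ┃            
   ┃■■■■■■■■■■                ┃            
   ┃■■■■■■■■■■                ┃            
   ┃■■■■■■■■■■                ┃            
   ┃■■■■■■■■■■                ┃━━━━┓       
   ┃■■■■■■■■■■                ┃    ┃       
   ┃■■■■■■■■■■                ┃────┨       
   ┃■■■■■■■■■■                ┃    ┃       
   ┗━━━━━━━━━━━━━━━━━━━━━━━━━━┛    ┃       
    ┃├────┼────┼────┼────┤         ┃       
    ┃│  6 │  7 │  8 │  4 │         ┃       
    ┃├────┼────┼────┼────┤         ┃       
    ┃│  9 │  1 │ 14 │ 11 │         ┃       
    ┃├────┼────┼────┼────┤         ┃       
    ┃│ 13 │ 10 │    │ 15 │         ┃       
    ┃└────┴────┴────┴────┘         ┃       
    ┃Moves: 0                      ┃       
    ┃                              ┃       
    ┗━━━━━━━━━━━━━━━━━━━━━━━━━━━━━━┛       
                                           
                                           
                                           


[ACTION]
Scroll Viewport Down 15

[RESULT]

    ┃│  9 │  1 │ 14 │ 11 │         ┃       
    ┃├────┼────┼────┼────┤         ┃       
    ┃│ 13 │ 10 │    │ 15 │         ┃       
    ┃└────┴────┴────┴────┘         ┃       
    ┃Moves: 0                      ┃       
    ┃                              ┃       
    ┗━━━━━━━━━━━━━━━━━━━━━━━━━━━━━━┛       
                                           
                                           
                                           
                                           
                                           
                                           
                                           
                                           
                                           
                                           
                                           
                                           
                                           
                                           
                                           


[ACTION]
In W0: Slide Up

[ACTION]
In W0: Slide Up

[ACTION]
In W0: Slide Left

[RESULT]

    ┃│  9 │  1 │ 14 │ 11 │         ┃       
    ┃├────┼────┼────┼────┤         ┃       
    ┃│ 13 │ 10 │ 15 │    │         ┃       
    ┃└────┴────┴────┴────┘         ┃       
    ┃Moves: 1                      ┃       
    ┃                              ┃       
    ┗━━━━━━━━━━━━━━━━━━━━━━━━━━━━━━┛       
                                           
                                           
                                           
                                           
                                           
                                           
                                           
                                           
                                           
                                           
                                           
                                           
                                           
                                           
                                           


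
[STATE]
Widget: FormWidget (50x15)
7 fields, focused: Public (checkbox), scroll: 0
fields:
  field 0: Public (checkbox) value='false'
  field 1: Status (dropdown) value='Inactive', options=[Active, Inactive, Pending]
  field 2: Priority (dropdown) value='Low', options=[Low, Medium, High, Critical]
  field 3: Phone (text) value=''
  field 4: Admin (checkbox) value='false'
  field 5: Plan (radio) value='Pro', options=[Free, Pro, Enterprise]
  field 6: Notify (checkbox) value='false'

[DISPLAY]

> Public:     [ ]                                 
  Status:     [Inactive                         ▼]
  Priority:   [Low                              ▼]
  Phone:      [                                  ]
  Admin:      [ ]                                 
  Plan:       ( ) Free  (●) Pro  ( ) Enterprise   
  Notify:     [ ]                                 
                                                  
                                                  
                                                  
                                                  
                                                  
                                                  
                                                  
                                                  


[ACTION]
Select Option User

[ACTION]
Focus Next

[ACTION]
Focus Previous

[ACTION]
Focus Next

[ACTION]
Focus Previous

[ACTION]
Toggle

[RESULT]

> Public:     [x]                                 
  Status:     [Inactive                         ▼]
  Priority:   [Low                              ▼]
  Phone:      [                                  ]
  Admin:      [ ]                                 
  Plan:       ( ) Free  (●) Pro  ( ) Enterprise   
  Notify:     [ ]                                 
                                                  
                                                  
                                                  
                                                  
                                                  
                                                  
                                                  
                                                  


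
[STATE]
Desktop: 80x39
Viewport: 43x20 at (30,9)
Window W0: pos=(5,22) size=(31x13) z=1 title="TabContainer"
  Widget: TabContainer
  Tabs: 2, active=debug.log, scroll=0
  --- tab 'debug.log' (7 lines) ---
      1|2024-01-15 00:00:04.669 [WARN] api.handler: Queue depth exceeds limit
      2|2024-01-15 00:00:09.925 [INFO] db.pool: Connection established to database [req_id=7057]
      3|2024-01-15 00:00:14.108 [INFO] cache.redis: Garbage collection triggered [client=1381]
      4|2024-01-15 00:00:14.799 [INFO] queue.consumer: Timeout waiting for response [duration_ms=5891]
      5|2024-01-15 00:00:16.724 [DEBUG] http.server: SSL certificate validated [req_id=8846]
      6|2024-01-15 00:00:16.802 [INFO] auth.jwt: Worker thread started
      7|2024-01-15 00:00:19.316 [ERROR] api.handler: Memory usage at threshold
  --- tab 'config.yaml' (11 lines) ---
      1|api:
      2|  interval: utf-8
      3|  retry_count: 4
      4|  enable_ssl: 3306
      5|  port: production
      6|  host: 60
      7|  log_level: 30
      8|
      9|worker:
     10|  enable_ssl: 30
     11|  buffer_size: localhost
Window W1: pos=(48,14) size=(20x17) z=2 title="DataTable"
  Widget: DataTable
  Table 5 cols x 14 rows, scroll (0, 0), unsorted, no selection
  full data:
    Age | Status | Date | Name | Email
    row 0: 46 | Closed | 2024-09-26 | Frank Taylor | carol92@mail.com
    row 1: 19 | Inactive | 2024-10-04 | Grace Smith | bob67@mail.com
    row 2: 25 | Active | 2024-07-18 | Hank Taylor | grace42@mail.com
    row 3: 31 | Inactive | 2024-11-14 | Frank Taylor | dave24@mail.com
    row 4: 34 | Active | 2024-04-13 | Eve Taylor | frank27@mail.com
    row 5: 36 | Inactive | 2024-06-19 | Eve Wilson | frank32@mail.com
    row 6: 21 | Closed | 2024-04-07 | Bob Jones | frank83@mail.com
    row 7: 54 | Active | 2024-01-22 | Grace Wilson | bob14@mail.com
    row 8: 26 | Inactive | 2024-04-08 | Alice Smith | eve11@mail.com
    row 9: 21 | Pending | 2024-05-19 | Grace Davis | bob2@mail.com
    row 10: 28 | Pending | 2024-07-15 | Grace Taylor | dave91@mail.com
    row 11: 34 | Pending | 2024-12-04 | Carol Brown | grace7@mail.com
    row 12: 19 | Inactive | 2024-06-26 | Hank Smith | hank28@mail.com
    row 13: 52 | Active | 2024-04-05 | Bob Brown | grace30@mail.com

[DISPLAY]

                                           
                                           
                                           
                                           
                                           
                  ┏━━━━━━━━━━━━━━━━━━┓     
                  ┃ DataTable        ┃     
                  ┠──────────────────┨     
                  ┃Age│Status  │Date ┃     
                  ┃───┼────────┼─────┃     
                  ┃46 │Closed  │2024-┃     
                  ┃19 │Inactive│2024-┃     
                  ┃25 │Active  │2024-┃     
━━━━━┓            ┃31 │Inactive│2024-┃     
     ┃            ┃34 │Active  │2024-┃     
─────┨            ┃36 │Inactive│2024-┃     
     ┃            ┃21 │Closed  │2024-┃     
─────┃            ┃54 │Active  │2024-┃     
[WARN┃            ┃26 │Inactive│2024-┃     
[INFO┃            ┃21 │Pending │2024-┃     


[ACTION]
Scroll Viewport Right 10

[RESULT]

                                           
                                           
                                           
                                           
                                           
           ┏━━━━━━━━━━━━━━━━━━┓            
           ┃ DataTable        ┃            
           ┠──────────────────┨            
           ┃Age│Status  │Date ┃            
           ┃───┼────────┼─────┃            
           ┃46 │Closed  │2024-┃            
           ┃19 │Inactive│2024-┃            
           ┃25 │Active  │2024-┃            
           ┃31 │Inactive│2024-┃            
           ┃34 │Active  │2024-┃            
           ┃36 │Inactive│2024-┃            
           ┃21 │Closed  │2024-┃            
           ┃54 │Active  │2024-┃            
           ┃26 │Inactive│2024-┃            
           ┃21 │Pending │2024-┃            


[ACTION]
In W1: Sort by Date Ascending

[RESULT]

                                           
                                           
                                           
                                           
                                           
           ┏━━━━━━━━━━━━━━━━━━┓            
           ┃ DataTable        ┃            
           ┠──────────────────┨            
           ┃Age│Status  │Date ┃            
           ┃───┼────────┼─────┃            
           ┃54 │Active  │2024-┃            
           ┃52 │Active  │2024-┃            
           ┃21 │Closed  │2024-┃            
           ┃26 │Inactive│2024-┃            
           ┃34 │Active  │2024-┃            
           ┃21 │Pending │2024-┃            
           ┃36 │Inactive│2024-┃            
           ┃19 │Inactive│2024-┃            
           ┃28 │Pending │2024-┃            
           ┃25 │Active  │2024-┃            


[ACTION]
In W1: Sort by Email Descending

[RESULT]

                                           
                                           
                                           
                                           
                                           
           ┏━━━━━━━━━━━━━━━━━━┓            
           ┃ DataTable        ┃            
           ┠──────────────────┨            
           ┃Age│Status  │Date ┃            
           ┃───┼────────┼─────┃            
           ┃19 │Inactive│2024-┃            
           ┃34 │Pending │2024-┃            
           ┃25 │Active  │2024-┃            
           ┃52 │Active  │2024-┃            
           ┃21 │Closed  │2024-┃            
           ┃36 │Inactive│2024-┃            
           ┃34 │Active  │2024-┃            
           ┃26 │Inactive│2024-┃            
           ┃28 │Pending │2024-┃            
           ┃31 │Inactive│2024-┃            
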